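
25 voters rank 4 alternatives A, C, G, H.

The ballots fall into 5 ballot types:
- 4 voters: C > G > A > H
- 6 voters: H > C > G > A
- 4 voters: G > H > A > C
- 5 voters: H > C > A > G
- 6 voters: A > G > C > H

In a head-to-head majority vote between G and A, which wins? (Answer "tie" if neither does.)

G

Ballots ranking G above A: 4 + 6 + 4 = 14.
Ballots ranking A above G: 25 − 14 = 11.
G wins the head-to-head 14–11.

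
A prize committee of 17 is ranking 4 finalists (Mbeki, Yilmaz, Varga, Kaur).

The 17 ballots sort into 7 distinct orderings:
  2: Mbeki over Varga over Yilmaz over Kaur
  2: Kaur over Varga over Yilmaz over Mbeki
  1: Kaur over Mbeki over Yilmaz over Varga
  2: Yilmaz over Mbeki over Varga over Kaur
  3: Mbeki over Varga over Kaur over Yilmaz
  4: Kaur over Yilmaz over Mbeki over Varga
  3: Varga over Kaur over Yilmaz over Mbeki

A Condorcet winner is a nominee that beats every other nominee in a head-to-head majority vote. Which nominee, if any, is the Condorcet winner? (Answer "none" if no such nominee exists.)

Check each pair by majority over 17 ballots:
Mbeki vs Yilmaz: Mbeki preferred on 2+1+3 = 6 ballots; Yilmaz wins 11–6.
Mbeki vs Varga: 2+1+2+3+4 = 12 for Mbeki, 5 for Varga — Mbeki by 12–5.
Mbeki vs Kaur: Mbeki preferred on 2+2+3 = 7 ballots; Kaur wins 10–7.
Yilmaz vs Varga: Yilmaz is ranked higher on 1+2+4 = 7 ballots, Varga on 10. Varga wins 10–7.
Yilmaz vs Kaur: Yilmaz is ranked higher on 2+2 = 4 ballots, Kaur on 13. Kaur wins 13–4.
Varga vs Kaur: Varga is ranked higher on 2+2+3+3 = 10 ballots, Kaur on 7. Varga wins 10–7.
Each nominee drops at least one matchup (Mbeki loses to Yilmaz; Yilmaz loses to Varga; Varga loses to Mbeki; Kaur loses to Varga); the cycle Mbeki beats Varga beats Yilmaz beats Mbeki rules out a Condorcet winner.

none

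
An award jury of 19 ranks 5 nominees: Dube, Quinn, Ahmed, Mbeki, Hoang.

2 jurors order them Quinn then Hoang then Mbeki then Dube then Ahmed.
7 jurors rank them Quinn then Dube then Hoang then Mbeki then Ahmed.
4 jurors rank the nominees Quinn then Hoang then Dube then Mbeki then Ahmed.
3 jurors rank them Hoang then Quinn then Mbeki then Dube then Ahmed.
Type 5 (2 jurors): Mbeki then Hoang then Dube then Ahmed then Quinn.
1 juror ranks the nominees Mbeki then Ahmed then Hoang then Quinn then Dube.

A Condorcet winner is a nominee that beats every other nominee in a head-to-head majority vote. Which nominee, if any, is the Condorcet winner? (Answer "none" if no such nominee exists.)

Quinn

Check each pair by majority over 19 ballots:
Dube vs Quinn: 2 to 17, Quinn.
Dube vs Ahmed: 2+7+4+3+2 = 18 for Dube, 1 for Ahmed — Dube by 18–1.
Dube vs Mbeki: Dube is ranked higher on 7+4 = 11 ballots, Mbeki on 8. Dube wins 11–8.
Dube vs Hoang: 7 for Dube, 12 for Hoang — Hoang by 12–7.
Quinn vs Ahmed: Quinn preferred on 2+7+4+3 = 16 ballots; Quinn wins 16–3.
Quinn vs Mbeki: 16 to 3, Quinn.
Quinn vs Hoang: 13 to 6, Quinn.
Ahmed vs Mbeki: 0 for Ahmed, 19 for Mbeki — Mbeki by 19–0.
Ahmed vs Hoang: 1 for Ahmed, 18 for Hoang — Hoang by 18–1.
Mbeki vs Hoang: 2+1 = 3 for Mbeki, 16 for Hoang — Hoang by 16–3.
Quinn defeats every rival head-to-head and is the Condorcet winner.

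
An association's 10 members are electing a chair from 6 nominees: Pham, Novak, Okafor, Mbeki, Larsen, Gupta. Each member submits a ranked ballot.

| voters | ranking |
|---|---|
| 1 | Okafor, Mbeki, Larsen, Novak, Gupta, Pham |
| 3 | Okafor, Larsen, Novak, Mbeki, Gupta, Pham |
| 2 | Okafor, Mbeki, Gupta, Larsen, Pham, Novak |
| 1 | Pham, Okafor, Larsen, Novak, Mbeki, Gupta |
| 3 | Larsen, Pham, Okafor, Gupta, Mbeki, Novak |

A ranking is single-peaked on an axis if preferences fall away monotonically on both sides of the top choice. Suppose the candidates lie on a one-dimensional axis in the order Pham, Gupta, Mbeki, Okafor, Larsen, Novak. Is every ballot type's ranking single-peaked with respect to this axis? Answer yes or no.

no

Axis positions: Pham=1, Gupta=2, Mbeki=3, Okafor=4, Larsen=5, Novak=6.
Ballot type 1 (peak Okafor at position 4): ranking walks positions 4-3-5-6-2-1, expanding outward from the peak — single-peaked.
Ballot type 2 (peak Okafor at position 4): ranking walks positions 4-5-6-3-2-1, expanding outward from the peak — single-peaked.
Ballot type 3 (peak Okafor at position 4): ranking walks positions 4-3-2-5-1-6, expanding outward from the peak — single-peaked.
Ballot type 4: ranking walks positions 1-4-5-6-3-2; Okafor is ranked above Gupta even though Gupta lies between Okafor and the peak Pham on the axis — preferences dip and rise again. Not single-peaked.
Ballot type 5: ranking walks positions 5-1-4-2-3-6; Pham is ranked above Okafor even though Okafor lies between Pham and the peak Larsen on the axis — preferences dip and rise again. Not single-peaked.
Ballot type 4 violates single-peakedness, so the profile is not single-peaked on this axis.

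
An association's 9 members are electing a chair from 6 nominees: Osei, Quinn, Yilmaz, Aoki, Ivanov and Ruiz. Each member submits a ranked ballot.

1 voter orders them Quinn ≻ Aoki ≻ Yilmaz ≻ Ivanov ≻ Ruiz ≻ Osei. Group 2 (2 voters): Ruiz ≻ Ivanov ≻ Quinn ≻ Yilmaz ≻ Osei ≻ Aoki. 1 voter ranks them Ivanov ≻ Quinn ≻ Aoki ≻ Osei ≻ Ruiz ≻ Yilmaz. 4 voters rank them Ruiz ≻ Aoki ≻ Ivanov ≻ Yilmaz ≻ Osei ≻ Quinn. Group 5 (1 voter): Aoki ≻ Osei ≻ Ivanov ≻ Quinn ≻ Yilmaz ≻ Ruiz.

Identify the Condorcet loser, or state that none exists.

Head-to-head results (9 voters):
Osei vs Quinn: Osei, 5–4.
Osei vs Yilmaz: Osei is ranked higher on 1+1 = 2 ballots, Yilmaz on 7. Yilmaz wins 7–2.
Osei vs Aoki: Aoki, 7–2.
Osei vs Ivanov: Osei preferred on 1 ballot; Ivanov wins 8–1.
Osei vs Ruiz: Ruiz wins 7–2.
Quinn vs Yilmaz: Quinn is ranked higher on 1+2+1+1 = 5 ballots, Yilmaz on 4. Quinn wins 5–4.
Quinn vs Aoki: 4 to 5, Aoki.
Quinn–Ivanov: Ivanov 8–1.
Quinn vs Ruiz: Ruiz wins 6–3.
Yilmaz–Aoki: Aoki 7–2.
Yilmaz–Ivanov: Ivanov 8–1.
Yilmaz vs Ruiz: Yilmaz is ranked higher on 1+1 = 2 ballots, Ruiz on 7. Ruiz wins 7–2.
Aoki–Ivanov: Aoki 6–3.
Aoki–Ruiz: Ruiz 6–3.
Ivanov–Ruiz: Ruiz 6–3.
Each candidate has at least one pairwise win (Osei beats Quinn; Quinn beats Yilmaz; Yilmaz beats Osei; Aoki beats Osei; Ivanov beats Osei; Ruiz beats Osei) — no Condorcet loser.

none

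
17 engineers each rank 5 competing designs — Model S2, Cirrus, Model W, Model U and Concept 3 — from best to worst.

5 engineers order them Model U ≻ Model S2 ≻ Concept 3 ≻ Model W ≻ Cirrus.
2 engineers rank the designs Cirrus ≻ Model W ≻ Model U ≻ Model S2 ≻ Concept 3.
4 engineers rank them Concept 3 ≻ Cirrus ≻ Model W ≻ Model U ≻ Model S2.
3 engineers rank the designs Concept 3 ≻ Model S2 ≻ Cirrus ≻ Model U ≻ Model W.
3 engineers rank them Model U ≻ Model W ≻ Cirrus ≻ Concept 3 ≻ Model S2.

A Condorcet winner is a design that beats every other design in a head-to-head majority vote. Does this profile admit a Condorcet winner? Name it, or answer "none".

none

Pairwise majorities:
Model S2 vs Cirrus: Model S2 preferred on 5+3 = 8 ballots; Cirrus wins 9–8.
Model S2 vs Model W: Model S2 is ranked higher on 5+3 = 8 ballots, Model W on 9. Model W wins 9–8.
Model S2 vs Model U: 3 for Model S2, 14 for Model U — Model U by 14–3.
Model S2 vs Concept 3: 7 to 10, Concept 3.
Cirrus vs Model W: 2+4+3 = 9 for Cirrus, 8 for Model W — Cirrus by 9–8.
Cirrus vs Model U: 9 to 8, Cirrus.
Cirrus vs Concept 3: 5 to 12, Concept 3.
Model W vs Model U: 6 to 11, Model U.
Model W vs Concept 3: Model W preferred on 2+3 = 5 ballots; Concept 3 wins 12–5.
Model U vs Concept 3: 5+2+3 = 10 for Model U, 7 for Concept 3 — Model U by 10–7.
No design is unbeaten: Model S2 loses to Cirrus; Cirrus loses to Concept 3; Model W loses to Cirrus; Model U loses to Cirrus; Concept 3 loses to Model U. In particular Cirrus beats Model U beats Concept 3 beats Cirrus is a majority cycle — no Condorcet winner exists.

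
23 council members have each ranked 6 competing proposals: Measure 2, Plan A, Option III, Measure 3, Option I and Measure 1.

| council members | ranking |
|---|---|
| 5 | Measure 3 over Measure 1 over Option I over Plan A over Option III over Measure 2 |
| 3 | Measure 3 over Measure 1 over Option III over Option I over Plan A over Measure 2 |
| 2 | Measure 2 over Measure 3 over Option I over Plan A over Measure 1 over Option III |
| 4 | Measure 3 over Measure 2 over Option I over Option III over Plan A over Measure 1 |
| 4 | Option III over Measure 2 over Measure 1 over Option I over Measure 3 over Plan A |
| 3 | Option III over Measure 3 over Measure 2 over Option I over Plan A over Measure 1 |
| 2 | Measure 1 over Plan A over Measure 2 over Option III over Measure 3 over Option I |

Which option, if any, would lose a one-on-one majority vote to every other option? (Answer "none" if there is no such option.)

Plan A

Head-to-head results (23 council members):
Measure 2–Plan A: Measure 2 13–10.
Measure 2–Option III: Option III 15–8.
Measure 2 vs Measure 3: Measure 2 is ranked higher on 2+4+2 = 8 ballots, Measure 3 on 15. Measure 3 wins 15–8.
Measure 2 vs Option I: 2+4+4+3+2 = 15 for Measure 2, 8 for Option I — Measure 2 by 15–8.
Measure 2 vs Measure 1: Measure 2, 13–10.
Plan A vs Option III: Plan A preferred on 5+2+2 = 9 ballots; Option III wins 14–9.
Plan A vs Measure 3: Plan A preferred on 2 ballots; Measure 3 wins 21–2.
Plan A vs Option I: Plan A preferred on 2 ballots; Option I wins 21–2.
Plan A vs Measure 1: Measure 1 wins 14–9.
Option III vs Measure 3: Measure 3 wins 14–9.
Option III vs Option I: 12 to 11, Option III.
Option III vs Measure 1: Measure 1 wins 12–11.
Measure 3–Option I: Measure 3 19–4.
Measure 3 vs Measure 1: 5+3+2+4+3 = 17 for Measure 3, 6 for Measure 1 — Measure 3 by 17–6.
Option I–Measure 1: Measure 1 14–9.
Only Plan A has no wins; Plan A is the Condorcet loser.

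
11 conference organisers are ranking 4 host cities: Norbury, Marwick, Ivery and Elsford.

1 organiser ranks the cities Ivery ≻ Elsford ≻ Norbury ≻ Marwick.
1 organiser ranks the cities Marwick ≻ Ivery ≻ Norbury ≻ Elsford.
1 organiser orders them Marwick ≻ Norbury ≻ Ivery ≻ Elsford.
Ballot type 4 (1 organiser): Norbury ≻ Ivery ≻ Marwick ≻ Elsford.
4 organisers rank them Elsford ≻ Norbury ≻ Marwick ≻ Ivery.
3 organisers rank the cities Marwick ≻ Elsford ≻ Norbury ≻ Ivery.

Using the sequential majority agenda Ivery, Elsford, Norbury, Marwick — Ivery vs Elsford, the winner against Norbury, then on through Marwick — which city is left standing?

Round 1: Ivery vs Elsford — 4–7, Elsford advances.
Round 2: Elsford vs Norbury — 8–3, Elsford advances.
Round 3: Elsford vs Marwick — 5–6, Marwick advances.
Marwick survives the agenda.

Marwick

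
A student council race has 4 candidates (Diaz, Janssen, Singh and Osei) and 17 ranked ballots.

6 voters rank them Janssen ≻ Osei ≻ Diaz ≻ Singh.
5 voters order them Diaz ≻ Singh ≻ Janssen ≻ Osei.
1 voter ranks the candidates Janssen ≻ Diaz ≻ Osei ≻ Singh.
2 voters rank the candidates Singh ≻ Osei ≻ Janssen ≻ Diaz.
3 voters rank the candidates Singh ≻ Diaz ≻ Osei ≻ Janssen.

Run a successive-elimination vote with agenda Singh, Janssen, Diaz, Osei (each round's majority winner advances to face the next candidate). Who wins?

Diaz

Round 1: Singh vs Janssen — 10–7, Singh advances.
Round 2: Singh vs Diaz — 5–12, Diaz advances.
Round 3: Diaz vs Osei — 9–8, Diaz advances.
Diaz survives the agenda.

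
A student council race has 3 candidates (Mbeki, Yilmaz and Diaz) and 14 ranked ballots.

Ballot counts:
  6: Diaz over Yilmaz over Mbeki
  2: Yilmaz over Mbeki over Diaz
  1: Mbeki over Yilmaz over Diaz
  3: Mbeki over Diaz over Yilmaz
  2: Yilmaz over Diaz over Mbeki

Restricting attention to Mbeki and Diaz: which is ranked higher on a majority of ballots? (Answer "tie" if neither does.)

Diaz

Ballots ranking Mbeki above Diaz: 2 + 1 + 3 = 6.
Ballots ranking Diaz above Mbeki: 14 − 6 = 8.
Diaz wins the head-to-head 8–6.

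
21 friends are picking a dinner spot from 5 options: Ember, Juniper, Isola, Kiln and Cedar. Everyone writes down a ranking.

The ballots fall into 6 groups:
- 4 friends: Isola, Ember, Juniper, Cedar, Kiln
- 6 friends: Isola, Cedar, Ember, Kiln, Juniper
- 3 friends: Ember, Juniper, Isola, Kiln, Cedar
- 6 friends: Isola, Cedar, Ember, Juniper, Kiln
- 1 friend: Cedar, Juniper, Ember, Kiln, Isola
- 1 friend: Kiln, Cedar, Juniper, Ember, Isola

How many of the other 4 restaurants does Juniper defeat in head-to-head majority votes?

1

Juniper against each rival (21 friends):
Juniper vs Ember: 1+1 = 2 for Juniper, 19 for Ember — Ember by 19–2.
Juniper vs Isola: Isola wins 16–5.
Juniper vs Kiln: 4+3+6+1 = 14 for Juniper, 7 for Kiln — Juniper by 14–7.
Juniper vs Cedar: 4+3 = 7 for Juniper, 14 for Cedar — Cedar by 14–7.
Juniper beats Kiln; loses to Ember, Isola, Cedar — 1 pairwise win.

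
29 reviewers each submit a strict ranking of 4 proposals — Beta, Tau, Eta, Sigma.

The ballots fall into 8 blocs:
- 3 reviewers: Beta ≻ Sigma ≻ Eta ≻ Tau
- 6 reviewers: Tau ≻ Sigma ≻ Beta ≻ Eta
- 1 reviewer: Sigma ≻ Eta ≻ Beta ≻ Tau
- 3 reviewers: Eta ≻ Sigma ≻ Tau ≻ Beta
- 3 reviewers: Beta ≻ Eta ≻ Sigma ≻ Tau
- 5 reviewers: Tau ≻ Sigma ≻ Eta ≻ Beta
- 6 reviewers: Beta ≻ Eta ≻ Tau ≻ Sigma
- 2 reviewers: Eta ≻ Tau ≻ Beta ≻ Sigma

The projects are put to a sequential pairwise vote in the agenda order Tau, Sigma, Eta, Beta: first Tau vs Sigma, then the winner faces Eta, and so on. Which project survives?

Round 1: Tau vs Sigma — 19–10, Tau advances.
Round 2: Tau vs Eta — 11–18, Eta advances.
Round 3: Eta vs Beta — 11–18, Beta advances.
Beta survives the agenda.

Beta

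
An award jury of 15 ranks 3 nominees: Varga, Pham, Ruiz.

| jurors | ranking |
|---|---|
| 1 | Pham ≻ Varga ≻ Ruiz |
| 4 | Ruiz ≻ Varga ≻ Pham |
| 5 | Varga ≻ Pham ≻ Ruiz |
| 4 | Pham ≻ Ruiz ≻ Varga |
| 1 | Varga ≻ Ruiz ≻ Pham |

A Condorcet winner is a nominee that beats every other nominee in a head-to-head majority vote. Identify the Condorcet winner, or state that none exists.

Head-to-head results (15 jurors):
Varga vs Pham: 4+5+1 = 10 for Varga, 5 for Pham — Varga by 10–5.
Varga vs Ruiz: Varga is ranked higher on 1+5+1 = 7 ballots, Ruiz on 8. Ruiz wins 8–7.
Pham vs Ruiz: 10 to 5, Pham.
Every nominee loses at least once (Varga loses to Ruiz; Pham loses to Varga; Ruiz loses to Pham). The majority relation contains the cycle Varga > Pham > Ruiz > Varga, so there is no Condorcet winner.

none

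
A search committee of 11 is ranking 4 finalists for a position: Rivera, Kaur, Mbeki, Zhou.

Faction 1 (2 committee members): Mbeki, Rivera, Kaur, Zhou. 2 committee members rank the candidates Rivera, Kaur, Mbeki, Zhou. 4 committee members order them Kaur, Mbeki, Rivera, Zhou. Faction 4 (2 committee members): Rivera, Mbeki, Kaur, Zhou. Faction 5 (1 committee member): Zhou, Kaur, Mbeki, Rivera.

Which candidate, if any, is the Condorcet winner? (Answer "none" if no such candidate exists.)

none

Check each pair by majority over 11 ballots:
Rivera vs Kaur: Rivera wins 6–5.
Rivera vs Mbeki: Mbeki wins 7–4.
Rivera–Zhou: Rivera 10–1.
Kaur vs Mbeki: Kaur wins 7–4.
Kaur vs Zhou: Kaur wins 10–1.
Mbeki vs Zhou: Mbeki, 10–1.
Each candidate drops at least one matchup (Rivera loses to Mbeki; Kaur loses to Rivera; Mbeki loses to Kaur; Zhou loses to Rivera); the cycle Rivera beats Kaur beats Mbeki beats Rivera rules out a Condorcet winner.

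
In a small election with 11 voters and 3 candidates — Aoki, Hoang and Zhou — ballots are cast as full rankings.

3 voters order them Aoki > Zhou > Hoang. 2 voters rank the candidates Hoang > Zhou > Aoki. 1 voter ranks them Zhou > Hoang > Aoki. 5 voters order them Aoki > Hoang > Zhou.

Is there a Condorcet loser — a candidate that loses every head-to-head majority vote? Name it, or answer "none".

Zhou

Head-to-head results (11 voters):
Aoki vs Hoang: 8 to 3, Aoki.
Aoki vs Zhou: Aoki wins 8–3.
Hoang vs Zhou: Hoang, 7–4.
Zhou loses to every other candidate — it is the Condorcet loser.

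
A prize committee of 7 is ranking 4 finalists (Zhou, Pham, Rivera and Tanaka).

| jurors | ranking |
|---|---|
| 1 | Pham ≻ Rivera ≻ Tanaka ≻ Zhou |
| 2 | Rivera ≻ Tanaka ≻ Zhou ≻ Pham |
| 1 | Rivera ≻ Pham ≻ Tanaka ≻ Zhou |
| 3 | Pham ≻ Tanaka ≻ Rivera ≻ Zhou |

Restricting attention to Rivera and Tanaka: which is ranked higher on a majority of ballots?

Rivera

Ballots ranking Rivera above Tanaka: 1 + 2 + 1 = 4.
Ballots ranking Tanaka above Rivera: 7 − 4 = 3.
Rivera wins the head-to-head 4–3.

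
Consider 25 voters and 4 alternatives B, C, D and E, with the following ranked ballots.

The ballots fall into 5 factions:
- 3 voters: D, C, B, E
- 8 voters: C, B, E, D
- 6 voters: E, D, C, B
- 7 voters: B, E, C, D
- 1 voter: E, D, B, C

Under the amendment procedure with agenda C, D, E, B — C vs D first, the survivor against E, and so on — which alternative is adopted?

B

Round 1: C vs D — 15–10, C advances.
Round 2: C vs E — 11–14, E advances.
Round 3: E vs B — 7–18, B advances.
The agenda winner is B.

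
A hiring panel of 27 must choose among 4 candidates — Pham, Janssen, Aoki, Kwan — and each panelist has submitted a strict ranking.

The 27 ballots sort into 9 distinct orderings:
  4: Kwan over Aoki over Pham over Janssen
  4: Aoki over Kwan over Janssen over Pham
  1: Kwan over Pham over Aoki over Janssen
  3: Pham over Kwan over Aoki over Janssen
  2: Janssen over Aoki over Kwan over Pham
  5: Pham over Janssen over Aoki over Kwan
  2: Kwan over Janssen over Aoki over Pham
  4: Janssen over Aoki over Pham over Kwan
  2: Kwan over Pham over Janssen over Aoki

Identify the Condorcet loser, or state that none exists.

none

Head-to-head results (27 committee members):
Pham vs Janssen: Pham preferred on 4+1+3+5+2 = 15 ballots; Pham wins 15–12.
Pham vs Aoki: Pham is ranked higher on 1+3+5+2 = 11 ballots, Aoki on 16. Aoki wins 16–11.
Pham vs Kwan: Kwan, 15–12.
Janssen vs Aoki: 2+5+2+4+2 = 15 for Janssen, 12 for Aoki — Janssen by 15–12.
Janssen–Kwan: Kwan 16–11.
Aoki–Kwan: Aoki 15–12.
Every candidate wins at least one matchup (Pham beats Janssen; Janssen beats Aoki; Aoki beats Pham; Kwan beats Pham), so there is no Condorcet loser.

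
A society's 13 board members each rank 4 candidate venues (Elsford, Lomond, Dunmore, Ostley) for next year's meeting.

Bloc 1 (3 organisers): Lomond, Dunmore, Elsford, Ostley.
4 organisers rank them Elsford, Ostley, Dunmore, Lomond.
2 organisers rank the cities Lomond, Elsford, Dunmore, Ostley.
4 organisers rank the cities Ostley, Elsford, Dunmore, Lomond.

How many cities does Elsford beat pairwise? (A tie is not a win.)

Elsford against each rival (13 organisers):
Elsford vs Lomond: 8 to 5, Elsford.
Elsford vs Dunmore: Elsford preferred on 4+2+4 = 10 ballots; Elsford wins 10–3.
Elsford–Ostley: Elsford 9–4.
Elsford beats Lomond, Dunmore, Ostley — 3 pairwise wins.

3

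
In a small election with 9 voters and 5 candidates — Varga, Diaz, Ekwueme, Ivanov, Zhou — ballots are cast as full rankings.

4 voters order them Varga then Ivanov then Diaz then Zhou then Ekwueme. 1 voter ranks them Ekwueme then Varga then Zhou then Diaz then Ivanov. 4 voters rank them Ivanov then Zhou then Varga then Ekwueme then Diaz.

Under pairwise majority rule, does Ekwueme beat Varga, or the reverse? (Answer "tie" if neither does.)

Varga

Ballots ranking Ekwueme above Varga: 1.
Ballots ranking Varga above Ekwueme: 9 − 1 = 8.
Varga wins the head-to-head 8–1.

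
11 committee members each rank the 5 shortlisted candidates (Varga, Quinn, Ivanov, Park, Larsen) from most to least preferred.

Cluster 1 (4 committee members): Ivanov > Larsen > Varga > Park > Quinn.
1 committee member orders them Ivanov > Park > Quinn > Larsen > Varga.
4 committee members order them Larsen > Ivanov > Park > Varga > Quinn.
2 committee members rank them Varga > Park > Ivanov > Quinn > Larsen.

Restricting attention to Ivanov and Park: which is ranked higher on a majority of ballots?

Ballots ranking Ivanov above Park: 4 + 1 + 4 = 9.
Ballots ranking Park above Ivanov: 11 − 9 = 2.
Ivanov wins the head-to-head 9–2.

Ivanov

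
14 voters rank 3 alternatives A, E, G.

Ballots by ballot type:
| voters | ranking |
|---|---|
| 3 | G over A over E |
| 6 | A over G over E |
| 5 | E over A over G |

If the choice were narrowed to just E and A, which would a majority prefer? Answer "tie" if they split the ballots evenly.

Ballots ranking E above A: 5.
Ballots ranking A above E: 14 − 5 = 9.
A wins the head-to-head 9–5.

A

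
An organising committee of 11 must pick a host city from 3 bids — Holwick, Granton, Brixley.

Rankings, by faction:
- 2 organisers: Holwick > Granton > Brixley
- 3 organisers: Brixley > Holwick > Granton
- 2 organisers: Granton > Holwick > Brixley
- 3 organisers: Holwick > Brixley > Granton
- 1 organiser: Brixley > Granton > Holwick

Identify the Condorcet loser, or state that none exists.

Granton

Pairwise majorities:
Holwick vs Granton: Holwick preferred on 2+3+3 = 8 ballots; Holwick wins 8–3.
Holwick vs Brixley: Holwick is ranked higher on 2+2+3 = 7 ballots, Brixley on 4. Holwick wins 7–4.
Granton vs Brixley: Brixley, 7–4.
Only Granton has no wins; Granton is the Condorcet loser.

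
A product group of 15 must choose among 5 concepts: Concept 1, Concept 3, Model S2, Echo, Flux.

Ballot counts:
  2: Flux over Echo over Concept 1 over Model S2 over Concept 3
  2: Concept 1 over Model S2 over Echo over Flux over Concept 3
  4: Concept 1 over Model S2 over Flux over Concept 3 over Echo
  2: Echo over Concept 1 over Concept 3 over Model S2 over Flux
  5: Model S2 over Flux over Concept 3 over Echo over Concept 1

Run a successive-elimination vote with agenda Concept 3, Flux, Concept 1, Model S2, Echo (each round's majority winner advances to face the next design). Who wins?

Echo

Round 1: Concept 3 vs Flux — 2–13, Flux advances.
Round 2: Flux vs Concept 1 — 7–8, Concept 1 advances.
Round 3: Concept 1 vs Model S2 — 10–5, Concept 1 advances.
Round 4: Concept 1 vs Echo — 6–9, Echo advances.
Echo survives the agenda.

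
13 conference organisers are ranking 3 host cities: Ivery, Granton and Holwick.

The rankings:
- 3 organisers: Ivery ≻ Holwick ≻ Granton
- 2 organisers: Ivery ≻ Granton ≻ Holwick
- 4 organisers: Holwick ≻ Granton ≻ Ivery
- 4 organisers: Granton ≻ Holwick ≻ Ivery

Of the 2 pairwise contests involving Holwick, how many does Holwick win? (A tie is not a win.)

2

Holwick against each rival (13 organisers):
Holwick vs Ivery: 4+4 = 8 for Holwick, 5 for Ivery — Holwick by 8–5.
Holwick–Granton: Holwick 7–6.
Holwick beats Ivery, Granton — 2 pairwise wins.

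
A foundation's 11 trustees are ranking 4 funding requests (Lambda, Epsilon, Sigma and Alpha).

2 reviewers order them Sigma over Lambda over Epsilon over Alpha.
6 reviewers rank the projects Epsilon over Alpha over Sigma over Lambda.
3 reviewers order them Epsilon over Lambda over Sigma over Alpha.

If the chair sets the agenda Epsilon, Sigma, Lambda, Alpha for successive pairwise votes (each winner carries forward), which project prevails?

Round 1: Epsilon vs Sigma — 9–2, Epsilon advances.
Round 2: Epsilon vs Lambda — 9–2, Epsilon advances.
Round 3: Epsilon vs Alpha — 11–0, Epsilon advances.
Epsilon survives the agenda.

Epsilon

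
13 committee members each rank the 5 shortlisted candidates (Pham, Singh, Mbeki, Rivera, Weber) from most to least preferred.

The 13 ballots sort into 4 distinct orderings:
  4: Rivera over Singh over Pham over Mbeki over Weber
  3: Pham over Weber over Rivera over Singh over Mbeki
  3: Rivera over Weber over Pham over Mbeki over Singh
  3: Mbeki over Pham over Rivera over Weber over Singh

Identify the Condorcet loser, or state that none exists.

Head-to-head results (13 committee members):
Pham vs Singh: 9 to 4, Pham.
Pham vs Mbeki: Pham wins 10–3.
Pham vs Rivera: Rivera, 7–6.
Pham vs Weber: Pham preferred on 4+3+3 = 10 ballots; Pham wins 10–3.
Singh vs Mbeki: 7 to 6, Singh.
Singh vs Rivera: 0 to 13, Rivera.
Singh–Weber: Weber 9–4.
Mbeki vs Rivera: Rivera wins 10–3.
Mbeki vs Weber: 7 to 6, Mbeki.
Rivera vs Weber: Rivera, 10–3.
Each candidate has at least one pairwise win (Pham beats Singh; Singh beats Mbeki; Mbeki beats Weber; Rivera beats Pham; Weber beats Singh) — no Condorcet loser.

none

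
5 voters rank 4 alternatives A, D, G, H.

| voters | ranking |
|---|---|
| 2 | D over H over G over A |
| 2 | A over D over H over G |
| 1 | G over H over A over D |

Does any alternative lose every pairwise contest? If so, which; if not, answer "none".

none

Head-to-head results (5 voters):
A vs D: 2+1 = 3 for A, 2 for D — A by 3–2.
A vs G: A is ranked higher on 2 ballots, G on 3. G wins 3–2.
A vs H: H wins 3–2.
D vs G: D wins 4–1.
D vs H: 2+2 = 4 for D, 1 for H — D by 4–1.
G vs H: G is ranked higher on 1 ballot, H on 4. H wins 4–1.
Every alternative wins at least one matchup (A beats D; D beats G; G beats A; H beats A), so there is no Condorcet loser.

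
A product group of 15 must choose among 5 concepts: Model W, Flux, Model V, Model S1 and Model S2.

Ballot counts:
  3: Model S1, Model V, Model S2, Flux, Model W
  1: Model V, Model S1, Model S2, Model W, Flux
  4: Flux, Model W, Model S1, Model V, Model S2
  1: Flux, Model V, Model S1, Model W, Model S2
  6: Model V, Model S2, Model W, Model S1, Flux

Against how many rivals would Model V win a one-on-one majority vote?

Model V against each rival (15 engineers):
Model V vs Model W: 3+1+1+6 = 11 for Model V, 4 for Model W — Model V by 11–4.
Model V vs Flux: 10 to 5, Model V.
Model V vs Model S1: Model V is ranked higher on 1+1+6 = 8 ballots, Model S1 on 7. Model V wins 8–7.
Model V vs Model S2: 15 to 0, Model V.
Model V beats Model W, Flux, Model S1, Model S2 — 4 pairwise wins.

4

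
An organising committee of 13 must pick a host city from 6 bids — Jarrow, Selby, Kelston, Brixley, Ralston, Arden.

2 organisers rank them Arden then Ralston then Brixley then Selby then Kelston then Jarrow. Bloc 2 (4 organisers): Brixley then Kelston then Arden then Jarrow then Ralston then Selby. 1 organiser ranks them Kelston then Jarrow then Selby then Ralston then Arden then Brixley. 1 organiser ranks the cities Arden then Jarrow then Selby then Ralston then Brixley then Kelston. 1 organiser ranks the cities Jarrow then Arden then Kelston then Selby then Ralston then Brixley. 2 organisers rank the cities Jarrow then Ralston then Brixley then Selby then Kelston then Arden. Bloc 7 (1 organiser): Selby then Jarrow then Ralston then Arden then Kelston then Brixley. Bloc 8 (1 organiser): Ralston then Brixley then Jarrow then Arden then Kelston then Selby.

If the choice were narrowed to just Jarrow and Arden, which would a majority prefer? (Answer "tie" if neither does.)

Arden

Ballots ranking Jarrow above Arden: 1 + 1 + 2 + 1 + 1 = 6.
Ballots ranking Arden above Jarrow: 13 − 6 = 7.
Arden wins the head-to-head 7–6.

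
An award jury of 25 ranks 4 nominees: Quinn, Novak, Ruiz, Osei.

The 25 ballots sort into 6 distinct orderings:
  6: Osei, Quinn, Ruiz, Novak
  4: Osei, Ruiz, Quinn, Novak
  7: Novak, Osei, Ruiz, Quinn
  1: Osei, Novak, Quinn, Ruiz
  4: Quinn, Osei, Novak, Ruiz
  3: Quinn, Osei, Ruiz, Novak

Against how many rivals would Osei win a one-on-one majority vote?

3

Osei against each rival (25 jurors):
Osei vs Quinn: Osei, 18–7.
Osei vs Novak: Osei preferred on 6+4+1+4+3 = 18 ballots; Osei wins 18–7.
Osei vs Ruiz: Osei wins 25–0.
Osei beats Quinn, Novak, Ruiz — 3 pairwise wins.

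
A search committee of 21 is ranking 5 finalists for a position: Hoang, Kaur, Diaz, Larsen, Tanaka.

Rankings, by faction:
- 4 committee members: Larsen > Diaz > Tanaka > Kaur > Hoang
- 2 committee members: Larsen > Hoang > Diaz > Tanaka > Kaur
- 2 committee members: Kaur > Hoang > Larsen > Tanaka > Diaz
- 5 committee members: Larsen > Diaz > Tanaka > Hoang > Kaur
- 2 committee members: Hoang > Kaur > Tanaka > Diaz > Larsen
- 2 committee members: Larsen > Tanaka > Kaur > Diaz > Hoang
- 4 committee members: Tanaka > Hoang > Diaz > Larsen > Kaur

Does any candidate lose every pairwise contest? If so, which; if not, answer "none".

Kaur

Pairwise majorities:
Hoang vs Kaur: Hoang preferred on 2+5+2+4 = 13 ballots; Hoang wins 13–8.
Hoang vs Diaz: 10 to 11, Diaz.
Hoang vs Larsen: Hoang preferred on 2+2+4 = 8 ballots; Larsen wins 13–8.
Hoang vs Tanaka: Tanaka, 15–6.
Kaur vs Diaz: 2+2+2 = 6 for Kaur, 15 for Diaz — Diaz by 15–6.
Kaur vs Larsen: 4 to 17, Larsen.
Kaur vs Tanaka: 2+2 = 4 for Kaur, 17 for Tanaka — Tanaka by 17–4.
Diaz vs Larsen: 2+4 = 6 for Diaz, 15 for Larsen — Larsen by 15–6.
Diaz vs Tanaka: 4+2+5 = 11 for Diaz, 10 for Tanaka — Diaz by 11–10.
Larsen–Tanaka: Larsen 15–6.
Kaur loses to every other candidate — it is the Condorcet loser.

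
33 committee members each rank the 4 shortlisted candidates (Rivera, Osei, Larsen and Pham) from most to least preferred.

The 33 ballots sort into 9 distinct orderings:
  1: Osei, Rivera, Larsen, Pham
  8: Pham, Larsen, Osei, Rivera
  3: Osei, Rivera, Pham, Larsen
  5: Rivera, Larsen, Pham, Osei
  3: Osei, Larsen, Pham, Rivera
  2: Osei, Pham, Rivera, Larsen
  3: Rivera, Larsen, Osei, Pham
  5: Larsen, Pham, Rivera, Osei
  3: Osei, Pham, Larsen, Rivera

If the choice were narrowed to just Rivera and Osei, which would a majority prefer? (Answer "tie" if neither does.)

Osei

Ballots ranking Rivera above Osei: 5 + 3 + 5 = 13.
Ballots ranking Osei above Rivera: 33 − 13 = 20.
Osei wins the head-to-head 20–13.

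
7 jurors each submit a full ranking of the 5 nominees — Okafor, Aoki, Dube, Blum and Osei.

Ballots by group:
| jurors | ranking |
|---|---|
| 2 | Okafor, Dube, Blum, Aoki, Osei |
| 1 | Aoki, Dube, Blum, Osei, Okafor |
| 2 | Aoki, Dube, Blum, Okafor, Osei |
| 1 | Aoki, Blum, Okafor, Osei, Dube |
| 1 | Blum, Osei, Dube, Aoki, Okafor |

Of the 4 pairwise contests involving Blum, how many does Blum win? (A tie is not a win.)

2

Blum against each rival (7 jurors):
Blum vs Okafor: Blum, 5–2.
Blum vs Aoki: Aoki wins 4–3.
Blum–Dube: Dube 5–2.
Blum vs Osei: Blum, 7–0.
Blum beats Okafor, Osei; loses to Aoki, Dube — 2 pairwise wins.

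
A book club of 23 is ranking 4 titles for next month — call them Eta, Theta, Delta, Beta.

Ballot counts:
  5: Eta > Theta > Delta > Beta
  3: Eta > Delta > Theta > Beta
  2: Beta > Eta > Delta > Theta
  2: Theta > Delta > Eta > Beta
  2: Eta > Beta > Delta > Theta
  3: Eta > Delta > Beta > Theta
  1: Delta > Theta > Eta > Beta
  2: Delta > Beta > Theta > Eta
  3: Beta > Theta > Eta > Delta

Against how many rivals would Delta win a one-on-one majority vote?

Delta against each rival (23 members):
Delta vs Eta: 2+1+2 = 5 for Delta, 18 for Eta — Eta by 18–5.
Delta vs Theta: 13 to 10, Delta.
Delta vs Beta: Delta, 16–7.
Delta beats Theta, Beta; loses to Eta — 2 pairwise wins.

2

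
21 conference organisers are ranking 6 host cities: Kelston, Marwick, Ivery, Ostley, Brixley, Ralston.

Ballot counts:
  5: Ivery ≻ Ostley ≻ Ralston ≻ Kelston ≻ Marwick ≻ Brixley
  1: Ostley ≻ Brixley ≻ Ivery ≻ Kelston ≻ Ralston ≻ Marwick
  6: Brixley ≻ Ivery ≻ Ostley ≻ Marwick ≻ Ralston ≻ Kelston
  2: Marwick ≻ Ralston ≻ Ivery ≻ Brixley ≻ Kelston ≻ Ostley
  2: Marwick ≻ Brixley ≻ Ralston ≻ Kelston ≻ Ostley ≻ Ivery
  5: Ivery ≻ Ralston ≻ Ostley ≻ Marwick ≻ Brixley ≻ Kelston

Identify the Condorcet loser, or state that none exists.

Kelston

Pairwise majorities:
Kelston vs Marwick: Kelston preferred on 5+1 = 6 ballots; Marwick wins 15–6.
Kelston–Ivery: Ivery 19–2.
Kelston vs Ostley: Kelston is ranked higher on 2+2 = 4 ballots, Ostley on 17. Ostley wins 17–4.
Kelston vs Brixley: Kelston preferred on 5 ballots; Brixley wins 16–5.
Kelston vs Ralston: Ralston wins 20–1.
Marwick vs Ivery: Marwick is ranked higher on 2+2 = 4 ballots, Ivery on 17. Ivery wins 17–4.
Marwick vs Ostley: Marwick preferred on 2+2 = 4 ballots; Ostley wins 17–4.
Marwick vs Brixley: Marwick wins 14–7.
Marwick vs Ralston: Ralston wins 11–10.
Ivery vs Ostley: Ivery is ranked higher on 5+6+2+5 = 18 ballots, Ostley on 3. Ivery wins 18–3.
Ivery vs Brixley: 12 to 9, Ivery.
Ivery vs Ralston: Ivery, 17–4.
Ostley vs Brixley: Ostley is ranked higher on 5+1+5 = 11 ballots, Brixley on 10. Ostley wins 11–10.
Ostley vs Ralston: Ostley, 12–9.
Brixley vs Ralston: Ralston, 12–9.
Only Kelston has no wins; Kelston is the Condorcet loser.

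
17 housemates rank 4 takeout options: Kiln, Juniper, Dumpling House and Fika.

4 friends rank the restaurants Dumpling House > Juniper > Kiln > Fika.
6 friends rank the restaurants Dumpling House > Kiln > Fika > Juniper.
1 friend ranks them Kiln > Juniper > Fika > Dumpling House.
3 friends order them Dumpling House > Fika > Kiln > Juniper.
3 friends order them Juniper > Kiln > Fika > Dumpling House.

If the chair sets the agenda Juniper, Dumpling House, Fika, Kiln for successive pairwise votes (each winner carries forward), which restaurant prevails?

Dumpling House

Round 1: Juniper vs Dumpling House — 4–13, Dumpling House advances.
Round 2: Dumpling House vs Fika — 13–4, Dumpling House advances.
Round 3: Dumpling House vs Kiln — 13–4, Dumpling House advances.
Dumpling House survives the agenda.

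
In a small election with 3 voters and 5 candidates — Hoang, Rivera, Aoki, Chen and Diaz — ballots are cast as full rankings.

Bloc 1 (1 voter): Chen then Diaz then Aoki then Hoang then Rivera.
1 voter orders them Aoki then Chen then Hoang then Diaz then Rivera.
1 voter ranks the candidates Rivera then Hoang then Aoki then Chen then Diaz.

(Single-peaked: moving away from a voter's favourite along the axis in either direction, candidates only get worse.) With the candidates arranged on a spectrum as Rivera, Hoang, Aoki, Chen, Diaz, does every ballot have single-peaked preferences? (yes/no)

yes

Axis positions: Rivera=1, Hoang=2, Aoki=3, Chen=4, Diaz=5.
Bloc 1 (peak Chen at position 4): ranking walks positions 4-5-3-2-1, expanding outward from the peak — single-peaked.
Bloc 2 (peak Aoki at position 3): ranking walks positions 3-4-2-5-1, expanding outward from the peak — single-peaked.
Bloc 3 (peak Rivera at position 1): ranking walks positions 1-2-3-4-5, expanding outward from the peak — single-peaked.
Every ranking is single-peaked on this axis.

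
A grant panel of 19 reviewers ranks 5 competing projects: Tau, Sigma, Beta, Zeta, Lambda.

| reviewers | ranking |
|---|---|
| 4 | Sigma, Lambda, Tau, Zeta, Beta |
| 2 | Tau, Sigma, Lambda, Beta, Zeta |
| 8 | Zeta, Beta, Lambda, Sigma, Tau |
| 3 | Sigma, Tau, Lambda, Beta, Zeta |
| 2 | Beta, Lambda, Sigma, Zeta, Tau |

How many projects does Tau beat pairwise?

Tau against each rival (19 reviewers):
Tau vs Sigma: Sigma wins 17–2.
Tau vs Beta: Beta wins 10–9.
Tau–Zeta: Zeta 10–9.
Tau–Lambda: Lambda 14–5.
Tau beats no one; loses to Sigma, Beta, Zeta, Lambda — 0 pairwise wins.

0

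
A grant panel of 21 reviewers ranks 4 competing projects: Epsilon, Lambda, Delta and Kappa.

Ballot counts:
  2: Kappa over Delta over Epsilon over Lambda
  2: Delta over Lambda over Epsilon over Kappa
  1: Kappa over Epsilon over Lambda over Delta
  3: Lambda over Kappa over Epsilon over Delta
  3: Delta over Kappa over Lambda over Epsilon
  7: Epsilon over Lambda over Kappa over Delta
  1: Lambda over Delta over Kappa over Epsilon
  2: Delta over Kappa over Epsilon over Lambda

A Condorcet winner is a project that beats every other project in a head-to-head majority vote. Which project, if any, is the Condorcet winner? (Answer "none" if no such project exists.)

Check each pair by majority over 21 ballots:
Epsilon–Lambda: Epsilon 12–9.
Epsilon vs Delta: 1+3+7 = 11 for Epsilon, 10 for Delta — Epsilon by 11–10.
Epsilon vs Kappa: Kappa wins 12–9.
Lambda vs Delta: Lambda preferred on 1+3+7+1 = 12 ballots; Lambda wins 12–9.
Lambda vs Kappa: Lambda is ranked higher on 2+3+7+1 = 13 ballots, Kappa on 8. Lambda wins 13–8.
Delta vs Kappa: Kappa, 13–8.
No project is unbeaten: Epsilon loses to Kappa; Lambda loses to Epsilon; Delta loses to Epsilon; Kappa loses to Lambda. In particular Epsilon → Lambda → Kappa → Epsilon is a majority cycle — no Condorcet winner exists.

none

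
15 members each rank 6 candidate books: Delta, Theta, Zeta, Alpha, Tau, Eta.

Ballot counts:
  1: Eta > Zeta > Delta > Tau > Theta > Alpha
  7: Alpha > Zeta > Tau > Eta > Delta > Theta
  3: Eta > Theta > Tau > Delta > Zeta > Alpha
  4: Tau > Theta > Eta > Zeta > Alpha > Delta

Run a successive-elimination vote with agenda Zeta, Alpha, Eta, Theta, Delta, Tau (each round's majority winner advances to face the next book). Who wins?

Round 1: Zeta vs Alpha — 8–7, Zeta advances.
Round 2: Zeta vs Eta — 7–8, Eta advances.
Round 3: Eta vs Theta — 11–4, Eta advances.
Round 4: Eta vs Delta — 15–0, Eta advances.
Round 5: Eta vs Tau — 4–11, Tau advances.
Tau survives the agenda.

Tau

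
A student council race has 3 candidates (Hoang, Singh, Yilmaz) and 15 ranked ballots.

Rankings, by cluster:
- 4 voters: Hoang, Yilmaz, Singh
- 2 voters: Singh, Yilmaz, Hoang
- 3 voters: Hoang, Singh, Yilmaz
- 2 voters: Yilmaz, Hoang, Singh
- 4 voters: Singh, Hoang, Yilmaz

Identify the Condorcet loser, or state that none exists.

Head-to-head results (15 voters):
Hoang vs Singh: 9 to 6, Hoang.
Hoang vs Yilmaz: 11 to 4, Hoang.
Singh vs Yilmaz: Singh preferred on 2+3+4 = 9 ballots; Singh wins 9–6.
Yilmaz loses to every other candidate — it is the Condorcet loser.

Yilmaz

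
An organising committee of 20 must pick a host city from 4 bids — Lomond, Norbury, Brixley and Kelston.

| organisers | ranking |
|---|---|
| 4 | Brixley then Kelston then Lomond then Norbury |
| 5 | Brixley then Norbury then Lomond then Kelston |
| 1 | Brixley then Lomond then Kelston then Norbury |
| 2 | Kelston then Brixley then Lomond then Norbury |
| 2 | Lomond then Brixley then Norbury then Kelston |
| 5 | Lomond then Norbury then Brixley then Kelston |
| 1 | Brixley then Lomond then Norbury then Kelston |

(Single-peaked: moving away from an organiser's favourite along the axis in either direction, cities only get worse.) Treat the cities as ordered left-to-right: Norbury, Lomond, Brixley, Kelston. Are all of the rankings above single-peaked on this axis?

Axis positions: Norbury=1, Lomond=2, Brixley=3, Kelston=4.
Faction 1 (peak Brixley at position 3): ranking walks positions 3-4-2-1, expanding outward from the peak — single-peaked.
Faction 2: ranking walks positions 3-1-2-4; Norbury is ranked above Lomond even though Lomond lies between Norbury and the peak Brixley on the axis — preferences dip and rise again. Not single-peaked.
Faction 3 (peak Brixley at position 3): ranking walks positions 3-2-4-1, expanding outward from the peak — single-peaked.
Faction 4 (peak Kelston at position 4): ranking walks positions 4-3-2-1, expanding outward from the peak — single-peaked.
Faction 5 (peak Lomond at position 2): ranking walks positions 2-3-1-4, expanding outward from the peak — single-peaked.
Faction 6 (peak Lomond at position 2): ranking walks positions 2-1-3-4, expanding outward from the peak — single-peaked.
Faction 7 (peak Brixley at position 3): ranking walks positions 3-2-1-4, expanding outward from the peak — single-peaked.
Faction 2 violates single-peakedness, so the profile is not single-peaked on this axis.

no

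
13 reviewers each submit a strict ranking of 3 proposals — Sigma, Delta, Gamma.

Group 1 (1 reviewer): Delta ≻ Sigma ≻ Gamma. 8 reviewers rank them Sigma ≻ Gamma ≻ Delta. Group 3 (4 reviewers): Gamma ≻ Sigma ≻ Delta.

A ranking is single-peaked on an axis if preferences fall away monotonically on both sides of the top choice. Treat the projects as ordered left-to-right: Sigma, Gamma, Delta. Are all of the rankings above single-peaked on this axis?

Axis positions: Sigma=1, Gamma=2, Delta=3.
Group 1: ranking walks positions 3-1-2; Sigma is ranked above Gamma even though Gamma lies between Sigma and the peak Delta on the axis — preferences dip and rise again. Not single-peaked.
Group 2 (peak Sigma at position 1): ranking walks positions 1-2-3, expanding outward from the peak — single-peaked.
Group 3 (peak Gamma at position 2): ranking walks positions 2-1-3, expanding outward from the peak — single-peaked.
Group 1 violates single-peakedness, so the profile is not single-peaked on this axis.

no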